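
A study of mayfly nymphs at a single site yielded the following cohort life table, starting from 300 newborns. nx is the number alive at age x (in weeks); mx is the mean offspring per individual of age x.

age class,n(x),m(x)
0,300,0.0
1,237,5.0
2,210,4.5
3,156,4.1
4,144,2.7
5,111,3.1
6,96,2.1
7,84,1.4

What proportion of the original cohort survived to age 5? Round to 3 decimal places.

l_5 = n_5/n_0 = 111/300 = 0.37 → 0.370

0.370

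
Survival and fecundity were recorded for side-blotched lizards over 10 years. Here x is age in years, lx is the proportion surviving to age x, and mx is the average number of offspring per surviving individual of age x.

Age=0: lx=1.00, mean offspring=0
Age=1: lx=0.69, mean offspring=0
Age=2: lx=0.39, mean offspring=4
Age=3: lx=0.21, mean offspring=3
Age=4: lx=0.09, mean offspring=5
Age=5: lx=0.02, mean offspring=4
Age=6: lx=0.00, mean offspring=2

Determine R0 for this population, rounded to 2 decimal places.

2.72

lx·mx by age: 0, 0, 1.56, 0.63, 0.45, 0.08, 0
R0 = Σ lx·mx = 2.72 → 2.72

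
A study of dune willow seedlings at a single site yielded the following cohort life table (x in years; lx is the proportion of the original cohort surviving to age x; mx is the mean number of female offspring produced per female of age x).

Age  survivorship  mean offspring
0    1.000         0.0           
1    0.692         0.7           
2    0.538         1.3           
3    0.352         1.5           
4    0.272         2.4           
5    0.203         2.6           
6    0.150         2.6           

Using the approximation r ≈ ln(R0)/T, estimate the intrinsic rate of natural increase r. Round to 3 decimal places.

0.353

R0 = Σ lx·mx = 0 + 0.4844 + 0.6994 + 0.528 + 0.6528 + 0.5278 + 0.39 = 3.2824
Σ x·lx·mx = 11.0574; T = 11.0574/3.2824 = 3.36869…
r ≈ ln(R0)/T = ln(3.2824)/3.36869… = 0.35283… → 0.353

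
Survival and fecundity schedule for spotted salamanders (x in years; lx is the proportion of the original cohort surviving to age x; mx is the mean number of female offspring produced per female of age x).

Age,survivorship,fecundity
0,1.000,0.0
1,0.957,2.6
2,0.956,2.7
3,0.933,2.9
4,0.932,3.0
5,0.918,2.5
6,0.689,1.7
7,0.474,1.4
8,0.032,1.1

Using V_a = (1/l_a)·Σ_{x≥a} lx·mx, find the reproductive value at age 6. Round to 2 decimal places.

2.71

lx·mx for x ≥ 6: 1.1713, 0.6636, 0.0352 → sum = 1.8701
V_6 = 1.8701 / l_6 = 1.8701 / 0.689 = 2.714224… → 2.71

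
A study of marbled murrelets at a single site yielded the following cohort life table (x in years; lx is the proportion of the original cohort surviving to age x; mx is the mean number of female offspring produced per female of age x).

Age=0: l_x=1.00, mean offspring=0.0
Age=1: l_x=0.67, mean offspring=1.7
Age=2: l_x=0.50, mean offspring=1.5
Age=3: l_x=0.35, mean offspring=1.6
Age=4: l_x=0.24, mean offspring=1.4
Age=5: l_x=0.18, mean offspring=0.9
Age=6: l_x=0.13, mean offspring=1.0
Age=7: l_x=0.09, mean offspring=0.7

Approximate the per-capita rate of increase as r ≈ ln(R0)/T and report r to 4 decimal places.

0.4670

R0 = Σ lx·mx = 0 + 1.139 + 0.75 + 0.56 + 0.336 + 0.162 + 0.13 + 0.063 = 3.14
Σ x·lx·mx = 7.694; T = 7.694/3.14 = 2.45032…
r ≈ ln(R0)/T = ln(3.14)/2.45032… = 0.466969… → 0.4670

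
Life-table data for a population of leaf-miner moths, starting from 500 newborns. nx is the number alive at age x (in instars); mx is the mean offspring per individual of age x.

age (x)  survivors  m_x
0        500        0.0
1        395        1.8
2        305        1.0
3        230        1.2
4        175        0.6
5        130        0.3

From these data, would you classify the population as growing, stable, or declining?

lx = nx/n0 = nx/500: 1, 0.79, 0.61, 0.46, 0.35, 0.26
R0 = Σ lx·mx = 0 + 1.422 + 0.61 + 0.552 + 0.21 + 0.078 = 2.872
R0 > 1, so the population is growing.

growing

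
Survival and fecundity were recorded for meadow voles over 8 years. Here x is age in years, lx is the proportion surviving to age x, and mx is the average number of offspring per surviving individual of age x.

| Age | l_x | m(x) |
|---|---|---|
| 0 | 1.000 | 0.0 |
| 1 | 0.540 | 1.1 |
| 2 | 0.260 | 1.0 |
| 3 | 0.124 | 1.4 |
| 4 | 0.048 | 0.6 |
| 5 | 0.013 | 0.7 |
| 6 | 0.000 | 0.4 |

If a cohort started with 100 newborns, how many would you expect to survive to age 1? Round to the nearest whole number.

54

Expected survivors = N0 · l_1 = 100 × 0.540 = 54 → 54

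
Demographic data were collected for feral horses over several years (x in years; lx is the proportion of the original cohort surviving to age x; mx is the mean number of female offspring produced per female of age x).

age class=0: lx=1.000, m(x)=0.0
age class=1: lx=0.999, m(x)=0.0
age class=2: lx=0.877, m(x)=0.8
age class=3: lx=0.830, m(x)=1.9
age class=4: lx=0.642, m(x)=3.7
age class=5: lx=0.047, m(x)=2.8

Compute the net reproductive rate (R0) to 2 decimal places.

4.79

lx·mx by age: 0, 0, 0.7016, 1.577, 2.3754, 0.1316
R0 = Σ lx·mx = 4.7856 → 4.79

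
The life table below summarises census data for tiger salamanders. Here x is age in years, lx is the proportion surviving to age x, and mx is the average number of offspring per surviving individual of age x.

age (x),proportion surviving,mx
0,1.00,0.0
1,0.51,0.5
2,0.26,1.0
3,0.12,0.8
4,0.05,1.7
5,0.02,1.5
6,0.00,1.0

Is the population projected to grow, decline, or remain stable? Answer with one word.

declining

R0 = Σ lx·mx = 0 + 0.255 + 0.26 + 0.096 + 0.085 + 0.03 + 0 = 0.726
R0 < 1, so the population is declining.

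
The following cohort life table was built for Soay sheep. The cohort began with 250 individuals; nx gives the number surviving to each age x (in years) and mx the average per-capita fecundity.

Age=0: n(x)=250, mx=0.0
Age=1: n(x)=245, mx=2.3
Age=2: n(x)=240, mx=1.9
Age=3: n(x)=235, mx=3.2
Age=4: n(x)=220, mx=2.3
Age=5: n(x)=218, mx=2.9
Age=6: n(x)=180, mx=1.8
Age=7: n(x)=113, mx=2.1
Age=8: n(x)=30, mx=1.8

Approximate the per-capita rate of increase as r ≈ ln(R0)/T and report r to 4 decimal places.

lx = nx/n0 = nx/250: 1, 0.98, 0.96, 0.94, 0.88, 0.872, 0.72, 0.452, 0.12
R0 = Σ lx·mx = 0 + 2.254 + 1.824 + 3.008 + 2.024 + 2.5288 + 1.296 + 0.9492 + 0.216 = 14.1
Σ x·lx·mx = 51.8144; T = 51.8144/14.1 = 3.67478…
r ≈ ln(R0)/T = ln(14.1)/3.67478… = 0.720091… → 0.7201

0.7201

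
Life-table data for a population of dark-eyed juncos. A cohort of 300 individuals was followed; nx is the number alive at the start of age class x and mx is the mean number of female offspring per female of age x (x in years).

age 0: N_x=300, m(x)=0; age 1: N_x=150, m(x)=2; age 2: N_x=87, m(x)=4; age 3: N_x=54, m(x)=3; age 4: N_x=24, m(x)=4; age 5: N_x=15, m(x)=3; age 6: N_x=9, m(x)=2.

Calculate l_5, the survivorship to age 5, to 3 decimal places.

l_5 = n_5/n_0 = 15/300 = 0.05 → 0.050

0.050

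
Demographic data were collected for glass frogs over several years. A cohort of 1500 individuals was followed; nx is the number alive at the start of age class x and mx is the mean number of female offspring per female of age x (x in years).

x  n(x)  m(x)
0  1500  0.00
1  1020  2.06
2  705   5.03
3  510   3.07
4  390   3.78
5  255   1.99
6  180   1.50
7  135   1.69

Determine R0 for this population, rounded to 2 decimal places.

6.46

lx = nx/n0 = nx/1500: 1, 0.68, 0.47, 0.34, 0.26, 0.17, 0.12, 0.09
lx·mx by age: 0, 1.4008, 2.3641, 1.0438, 0.9828, 0.3383, 0.18, 0.1521
R0 = Σ lx·mx = 6.4619 → 6.46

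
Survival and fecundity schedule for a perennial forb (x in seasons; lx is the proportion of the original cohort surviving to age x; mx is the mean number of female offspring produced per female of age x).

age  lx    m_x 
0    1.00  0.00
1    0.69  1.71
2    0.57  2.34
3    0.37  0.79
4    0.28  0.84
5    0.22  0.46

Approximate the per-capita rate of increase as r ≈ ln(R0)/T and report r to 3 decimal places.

0.583

R0 = Σ lx·mx = 0 + 1.1799 + 1.3338 + 0.2923 + 0.2352 + 0.1012 = 3.1424
Σ x·lx·mx = 6.1712; T = 6.1712/3.1424 = 1.96385…
r ≈ ln(R0)/T = ln(3.1424)/1.96385… = 0.58303… → 0.583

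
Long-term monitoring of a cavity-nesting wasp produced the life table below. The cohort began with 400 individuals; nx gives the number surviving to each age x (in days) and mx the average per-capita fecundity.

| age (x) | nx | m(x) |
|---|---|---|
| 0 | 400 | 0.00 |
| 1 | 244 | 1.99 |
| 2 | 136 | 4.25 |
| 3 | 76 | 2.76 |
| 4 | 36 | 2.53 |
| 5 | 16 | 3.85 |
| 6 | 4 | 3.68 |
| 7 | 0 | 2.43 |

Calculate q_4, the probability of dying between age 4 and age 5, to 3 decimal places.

lx = nx/n0 = nx/400: 1, 0.61, 0.34, 0.19, 0.09, 0.04, 0.01, 0
q_4 = (l_4 − l_5) / l_4 = (0.09 − 0.04) / 0.09
     = 0.05 / 0.09 = 0.555556… → 0.556

0.556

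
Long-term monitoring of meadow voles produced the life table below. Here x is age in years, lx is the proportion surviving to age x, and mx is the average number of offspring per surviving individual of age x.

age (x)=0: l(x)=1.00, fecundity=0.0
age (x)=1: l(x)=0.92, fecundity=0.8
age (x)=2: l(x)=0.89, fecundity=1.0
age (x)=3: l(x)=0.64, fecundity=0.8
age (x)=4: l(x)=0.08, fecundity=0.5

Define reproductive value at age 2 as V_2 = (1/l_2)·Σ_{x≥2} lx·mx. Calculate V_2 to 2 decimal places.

lx·mx for x ≥ 2: 0.89, 0.512, 0.04 → sum = 1.442
V_2 = 1.442 / l_2 = 1.442 / 0.89 = 1.620225… → 1.62

1.62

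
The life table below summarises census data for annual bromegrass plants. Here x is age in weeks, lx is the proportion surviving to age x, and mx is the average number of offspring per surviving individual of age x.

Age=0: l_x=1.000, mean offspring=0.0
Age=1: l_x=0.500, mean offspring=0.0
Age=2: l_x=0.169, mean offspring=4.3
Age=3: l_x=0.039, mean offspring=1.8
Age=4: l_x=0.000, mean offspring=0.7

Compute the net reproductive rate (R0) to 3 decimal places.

lx·mx by age: 0, 0, 0.7267, 0.0702, 0
R0 = Σ lx·mx = 0.7969 → 0.797

0.797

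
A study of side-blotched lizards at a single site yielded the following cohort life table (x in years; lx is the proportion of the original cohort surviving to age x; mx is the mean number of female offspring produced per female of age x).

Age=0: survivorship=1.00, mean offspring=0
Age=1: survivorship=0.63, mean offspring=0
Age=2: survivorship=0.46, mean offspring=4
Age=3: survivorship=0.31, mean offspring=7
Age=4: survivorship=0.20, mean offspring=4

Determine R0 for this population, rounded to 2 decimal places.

4.81

lx·mx by age: 0, 0, 1.84, 2.17, 0.8
R0 = Σ lx·mx = 4.81 → 4.81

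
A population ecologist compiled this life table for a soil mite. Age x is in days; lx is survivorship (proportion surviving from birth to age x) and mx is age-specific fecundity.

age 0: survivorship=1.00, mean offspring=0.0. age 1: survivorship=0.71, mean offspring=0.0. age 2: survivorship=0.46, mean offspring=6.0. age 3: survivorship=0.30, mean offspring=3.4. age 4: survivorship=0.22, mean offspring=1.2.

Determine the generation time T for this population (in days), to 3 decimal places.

lx·mx: 0, 0, 2.76, 1.02, 0.264 → R0 = 4.044
x·lx·mx: 0, 0, 5.52, 3.06, 1.056 → Σ = 9.636
T = 9.636 / 4.044 = 2.382789… → 2.383

2.383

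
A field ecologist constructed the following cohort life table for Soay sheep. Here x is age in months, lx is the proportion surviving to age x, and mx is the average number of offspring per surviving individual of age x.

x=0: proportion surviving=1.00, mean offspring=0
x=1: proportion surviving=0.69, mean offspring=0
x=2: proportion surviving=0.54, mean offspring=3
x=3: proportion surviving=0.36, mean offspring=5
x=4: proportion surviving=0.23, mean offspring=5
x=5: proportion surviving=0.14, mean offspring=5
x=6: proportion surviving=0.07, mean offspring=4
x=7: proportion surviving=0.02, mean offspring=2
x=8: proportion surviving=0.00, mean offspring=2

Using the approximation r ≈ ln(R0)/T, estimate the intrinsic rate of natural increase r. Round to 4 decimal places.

0.5145

R0 = Σ lx·mx = 0 + 0 + 1.62 + 1.8 + 1.15 + 0.7 + 0.28 + 0.04 + 0 = 5.59
Σ x·lx·mx = 18.7; T = 18.7/5.59 = 3.34526…
r ≈ ln(R0)/T = ln(5.59)/3.34526… = 0.514453… → 0.5145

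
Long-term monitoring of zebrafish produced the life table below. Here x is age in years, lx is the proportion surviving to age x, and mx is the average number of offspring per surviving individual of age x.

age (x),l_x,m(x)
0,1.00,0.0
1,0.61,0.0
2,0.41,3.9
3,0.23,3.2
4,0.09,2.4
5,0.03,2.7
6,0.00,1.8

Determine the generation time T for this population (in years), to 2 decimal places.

lx·mx: 0, 0, 1.599, 0.736, 0.216, 0.081, 0 → R0 = 2.632
x·lx·mx: 0, 0, 3.198, 2.208, 0.864, 0.405, 0 → Σ = 6.675
T = 6.675 / 2.632 = 2.536094… → 2.54

2.54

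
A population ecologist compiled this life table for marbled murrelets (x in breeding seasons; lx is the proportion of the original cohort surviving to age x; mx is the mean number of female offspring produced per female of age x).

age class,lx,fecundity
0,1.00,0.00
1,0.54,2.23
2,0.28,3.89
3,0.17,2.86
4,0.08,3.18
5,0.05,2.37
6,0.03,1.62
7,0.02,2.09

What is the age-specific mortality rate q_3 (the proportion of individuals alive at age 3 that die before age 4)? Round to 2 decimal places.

q_3 = (l_3 − l_4) / l_3 = (0.17 − 0.08) / 0.17
     = 0.09 / 0.17 = 0.529412… → 0.53

0.53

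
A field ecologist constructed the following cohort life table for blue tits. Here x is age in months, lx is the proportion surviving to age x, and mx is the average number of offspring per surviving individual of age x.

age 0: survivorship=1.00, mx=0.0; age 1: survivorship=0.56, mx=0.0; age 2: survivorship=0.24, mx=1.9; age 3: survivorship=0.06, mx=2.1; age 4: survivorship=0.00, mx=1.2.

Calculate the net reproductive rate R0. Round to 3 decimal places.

0.582

lx·mx by age: 0, 0, 0.456, 0.126, 0
R0 = Σ lx·mx = 0.582 → 0.582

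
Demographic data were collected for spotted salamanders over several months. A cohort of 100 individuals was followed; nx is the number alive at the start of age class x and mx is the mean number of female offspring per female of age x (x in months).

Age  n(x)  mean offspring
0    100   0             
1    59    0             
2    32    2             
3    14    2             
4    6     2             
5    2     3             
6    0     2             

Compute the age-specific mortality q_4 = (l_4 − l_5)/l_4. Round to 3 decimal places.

0.667

lx = nx/n0 = nx/100: 1, 0.59, 0.32, 0.14, 0.06, 0.02, 0
q_4 = (l_4 − l_5) / l_4 = (0.06 − 0.02) / 0.06
     = 0.04 / 0.06 = 0.666667… → 0.667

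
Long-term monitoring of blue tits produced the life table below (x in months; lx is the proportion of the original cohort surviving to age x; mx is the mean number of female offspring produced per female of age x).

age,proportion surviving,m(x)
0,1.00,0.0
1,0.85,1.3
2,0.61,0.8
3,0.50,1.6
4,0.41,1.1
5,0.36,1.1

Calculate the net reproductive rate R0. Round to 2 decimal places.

3.24

lx·mx by age: 0, 1.105, 0.488, 0.8, 0.451, 0.396
R0 = Σ lx·mx = 3.24 → 3.24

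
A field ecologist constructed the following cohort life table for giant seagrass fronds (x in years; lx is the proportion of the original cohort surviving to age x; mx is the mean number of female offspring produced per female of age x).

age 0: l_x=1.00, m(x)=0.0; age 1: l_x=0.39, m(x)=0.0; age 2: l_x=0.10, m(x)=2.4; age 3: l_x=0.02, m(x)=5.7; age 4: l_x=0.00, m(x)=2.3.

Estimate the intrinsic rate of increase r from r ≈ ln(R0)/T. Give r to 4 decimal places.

R0 = Σ lx·mx = 0 + 0 + 0.24 + 0.114 + 0 = 0.354
Σ x·lx·mx = 0.822; T = 0.822/0.354 = 2.32203…
r ≈ ln(R0)/T = ln(0.354)/2.32203… = -0.447219… → -0.4472

-0.4472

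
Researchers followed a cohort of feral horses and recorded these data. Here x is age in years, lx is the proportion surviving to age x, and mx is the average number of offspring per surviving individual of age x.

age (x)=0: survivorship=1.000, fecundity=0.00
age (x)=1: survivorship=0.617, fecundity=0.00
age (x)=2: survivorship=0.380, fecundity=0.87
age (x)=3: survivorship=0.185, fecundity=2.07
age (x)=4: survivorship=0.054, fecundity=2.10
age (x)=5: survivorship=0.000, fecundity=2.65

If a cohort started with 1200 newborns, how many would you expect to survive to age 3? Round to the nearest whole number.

Expected survivors = N0 · l_3 = 1200 × 0.185 = 222 → 222

222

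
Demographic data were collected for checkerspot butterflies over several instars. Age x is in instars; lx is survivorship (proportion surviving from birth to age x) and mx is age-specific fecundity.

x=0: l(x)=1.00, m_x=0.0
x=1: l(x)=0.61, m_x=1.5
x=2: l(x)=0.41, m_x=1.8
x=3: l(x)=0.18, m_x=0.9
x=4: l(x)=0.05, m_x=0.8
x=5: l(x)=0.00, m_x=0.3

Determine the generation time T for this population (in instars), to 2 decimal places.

lx·mx: 0, 0.915, 0.738, 0.162, 0.04, 0 → R0 = 1.855
x·lx·mx: 0, 0.915, 1.476, 0.486, 0.16, 0 → Σ = 3.037
T = 3.037 / 1.855 = 1.637197… → 1.64

1.64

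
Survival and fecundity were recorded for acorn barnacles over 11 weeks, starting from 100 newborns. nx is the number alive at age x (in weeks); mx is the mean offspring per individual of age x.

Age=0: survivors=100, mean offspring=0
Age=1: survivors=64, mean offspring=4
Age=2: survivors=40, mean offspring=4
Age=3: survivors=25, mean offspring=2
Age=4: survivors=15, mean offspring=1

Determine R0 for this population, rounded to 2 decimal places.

4.81

lx = nx/n0 = nx/100: 1, 0.64, 0.4, 0.25, 0.15
lx·mx by age: 0, 2.56, 1.6, 0.5, 0.15
R0 = Σ lx·mx = 4.81 → 4.81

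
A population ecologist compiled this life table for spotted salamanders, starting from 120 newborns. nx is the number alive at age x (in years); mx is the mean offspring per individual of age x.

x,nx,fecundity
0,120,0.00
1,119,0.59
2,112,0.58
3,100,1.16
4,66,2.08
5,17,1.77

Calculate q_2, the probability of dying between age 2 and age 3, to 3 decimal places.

0.107

lx = nx/n0 = nx/120: 1, 0.99167…, 0.93333…, 0.83333…, 0.55, 0.14167…
q_2 = (l_2 − l_3) / l_2 = (0.933333… − 0.833333…) / 0.933333…
     = 0.1… / 0.933333… = 0.107143… → 0.107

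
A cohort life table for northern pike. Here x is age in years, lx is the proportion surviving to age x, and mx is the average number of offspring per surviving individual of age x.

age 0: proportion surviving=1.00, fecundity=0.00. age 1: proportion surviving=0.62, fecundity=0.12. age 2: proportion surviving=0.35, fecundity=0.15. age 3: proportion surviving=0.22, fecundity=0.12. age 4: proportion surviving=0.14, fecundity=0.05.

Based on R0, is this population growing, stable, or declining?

R0 = Σ lx·mx = 0 + 0.0744 + 0.0525 + 0.0264 + 0.007 = 0.1603
R0 < 1, so the population is declining.

declining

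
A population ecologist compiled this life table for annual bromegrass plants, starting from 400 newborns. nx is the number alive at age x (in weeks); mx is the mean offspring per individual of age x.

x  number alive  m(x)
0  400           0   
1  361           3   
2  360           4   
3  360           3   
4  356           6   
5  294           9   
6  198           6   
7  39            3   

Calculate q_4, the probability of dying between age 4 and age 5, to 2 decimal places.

lx = nx/n0 = nx/400: 1, 0.9025, 0.9, 0.9, 0.89, 0.735, 0.495, 0.0975
q_4 = (l_4 − l_5) / l_4 = (0.89 − 0.735) / 0.89
     = 0.155 / 0.89 = 0.174157… → 0.17

0.17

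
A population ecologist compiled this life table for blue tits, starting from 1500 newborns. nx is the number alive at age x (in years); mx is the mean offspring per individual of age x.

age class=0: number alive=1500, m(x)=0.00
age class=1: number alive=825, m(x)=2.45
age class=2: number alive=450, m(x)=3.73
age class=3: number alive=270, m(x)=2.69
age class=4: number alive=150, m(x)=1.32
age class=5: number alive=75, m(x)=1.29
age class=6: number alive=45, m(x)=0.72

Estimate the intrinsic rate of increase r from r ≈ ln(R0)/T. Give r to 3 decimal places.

0.607

lx = nx/n0 = nx/1500: 1, 0.55, 0.3, 0.18, 0.1, 0.05, 0.03
R0 = Σ lx·mx = 0 + 1.3475 + 1.119 + 0.4842 + 0.132 + 0.0645 + 0.0216 = 3.1688
Σ x·lx·mx = 6.0182; T = 6.0182/3.1688 = 1.8992…
r ≈ ln(R0)/T = ln(3.1688)/1.8992… = 0.60728… → 0.607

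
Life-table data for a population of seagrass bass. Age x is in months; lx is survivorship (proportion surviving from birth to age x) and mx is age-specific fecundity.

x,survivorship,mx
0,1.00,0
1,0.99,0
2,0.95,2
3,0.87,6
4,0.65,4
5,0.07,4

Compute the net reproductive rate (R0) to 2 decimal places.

lx·mx by age: 0, 0, 1.9, 5.22, 2.6, 0.28
R0 = Σ lx·mx = 10 → 10.00

10.00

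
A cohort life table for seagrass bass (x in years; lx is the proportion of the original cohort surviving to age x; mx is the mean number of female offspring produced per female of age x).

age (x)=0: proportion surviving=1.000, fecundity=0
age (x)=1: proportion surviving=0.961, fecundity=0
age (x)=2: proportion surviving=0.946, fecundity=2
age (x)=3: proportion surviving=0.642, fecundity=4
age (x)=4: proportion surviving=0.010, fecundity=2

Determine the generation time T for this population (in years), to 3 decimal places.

2.582

lx·mx: 0, 0, 1.892, 2.568, 0.02 → R0 = 4.48
x·lx·mx: 0, 0, 3.784, 7.704, 0.08 → Σ = 11.568
T = 11.568 / 4.48 = 2.582143… → 2.582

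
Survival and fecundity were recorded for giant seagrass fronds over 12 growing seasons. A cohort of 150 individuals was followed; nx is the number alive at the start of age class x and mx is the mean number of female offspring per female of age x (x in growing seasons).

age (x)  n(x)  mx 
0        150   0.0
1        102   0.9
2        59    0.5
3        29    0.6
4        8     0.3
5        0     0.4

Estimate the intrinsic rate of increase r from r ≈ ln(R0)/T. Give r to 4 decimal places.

-0.0406

lx = nx/n0 = nx/150: 1, 0.68, 0.39333…, 0.19333…, 0.05333…, 0
R0 = Σ lx·mx = 0 + 0.612 + 0.19667… + 0.116… + 0.016… + 0 = 0.940667…
Σ x·lx·mx = 1.417333…; T = 1.417333…/0.940667… = 1.50673…
r ≈ ln(R0)/T = ln(0.940667…)/1.50673… = -0.040595… → -0.0406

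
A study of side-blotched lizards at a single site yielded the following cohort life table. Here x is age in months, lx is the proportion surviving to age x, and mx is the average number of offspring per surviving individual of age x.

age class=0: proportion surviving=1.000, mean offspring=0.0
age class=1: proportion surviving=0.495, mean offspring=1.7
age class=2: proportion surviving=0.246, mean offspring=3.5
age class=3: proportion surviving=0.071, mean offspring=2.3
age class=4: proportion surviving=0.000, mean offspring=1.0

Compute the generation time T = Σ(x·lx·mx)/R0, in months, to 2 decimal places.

1.64

lx·mx: 0, 0.8415, 0.861, 0.1633, 0 → R0 = 1.8658
x·lx·mx: 0, 0.8415, 1.722, 0.4899, 0 → Σ = 3.0534
T = 3.0534 / 1.8658 = 1.63651… → 1.64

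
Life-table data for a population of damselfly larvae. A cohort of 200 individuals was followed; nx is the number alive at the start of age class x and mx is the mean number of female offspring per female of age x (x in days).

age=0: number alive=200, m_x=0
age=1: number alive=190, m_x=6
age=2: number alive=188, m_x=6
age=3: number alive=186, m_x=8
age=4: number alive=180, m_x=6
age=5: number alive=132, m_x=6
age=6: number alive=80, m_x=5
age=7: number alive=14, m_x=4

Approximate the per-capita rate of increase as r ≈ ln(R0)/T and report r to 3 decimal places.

1.097

lx = nx/n0 = nx/200: 1, 0.95, 0.94, 0.93, 0.9, 0.66, 0.4, 0.07
R0 = Σ lx·mx = 0 + 5.7 + 5.64 + 7.44 + 5.4 + 3.96 + 2 + 0.28 = 30.42
Σ x·lx·mx = 94.66; T = 94.66/30.42 = 3.11177…
r ≈ ln(R0)/T = ln(30.42)/3.11177… = 1.09748… → 1.097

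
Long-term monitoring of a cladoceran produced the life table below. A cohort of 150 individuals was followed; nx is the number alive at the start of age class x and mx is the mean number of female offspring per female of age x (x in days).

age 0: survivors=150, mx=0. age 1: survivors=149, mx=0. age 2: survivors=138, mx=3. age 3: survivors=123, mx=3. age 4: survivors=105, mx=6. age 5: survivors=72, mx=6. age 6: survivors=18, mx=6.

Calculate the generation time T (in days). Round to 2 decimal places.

3.72

lx = nx/n0 = nx/150: 1, 0.99333…, 0.92, 0.82, 0.7, 0.48, 0.12
lx·mx: 0, 0, 2.76, 2.46, 4.2, 2.88, 0.72 → R0 = 13.02…
x·lx·mx: 0, 0, 5.52, 7.38, 16.8, 14.4, 4.32 → Σ = 48.42…
T = 48.42… / 13.02… = 3.718894… → 3.72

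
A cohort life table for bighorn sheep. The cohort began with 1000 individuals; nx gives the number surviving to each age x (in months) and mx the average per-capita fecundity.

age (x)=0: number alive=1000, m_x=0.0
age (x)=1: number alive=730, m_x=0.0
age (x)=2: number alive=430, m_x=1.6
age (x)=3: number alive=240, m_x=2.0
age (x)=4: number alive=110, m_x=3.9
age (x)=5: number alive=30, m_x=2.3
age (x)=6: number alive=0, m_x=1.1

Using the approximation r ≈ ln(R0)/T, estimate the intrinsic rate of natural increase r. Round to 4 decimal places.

lx = nx/n0 = nx/1000: 1, 0.73, 0.43, 0.24, 0.11, 0.03, 0
R0 = Σ lx·mx = 0 + 0 + 0.688 + 0.48 + 0.429 + 0.069 + 0 = 1.666
Σ x·lx·mx = 4.877; T = 4.877/1.666 = 2.92737…
r ≈ ln(R0)/T = ln(1.666)/2.92737… = 0.174363… → 0.1744

0.1744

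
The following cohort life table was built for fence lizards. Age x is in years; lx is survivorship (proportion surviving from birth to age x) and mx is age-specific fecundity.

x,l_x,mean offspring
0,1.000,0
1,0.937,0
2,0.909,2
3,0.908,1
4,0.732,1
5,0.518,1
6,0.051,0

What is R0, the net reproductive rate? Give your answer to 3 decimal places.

3.976

lx·mx by age: 0, 0, 1.818, 0.908, 0.732, 0.518, 0
R0 = Σ lx·mx = 3.976 → 3.976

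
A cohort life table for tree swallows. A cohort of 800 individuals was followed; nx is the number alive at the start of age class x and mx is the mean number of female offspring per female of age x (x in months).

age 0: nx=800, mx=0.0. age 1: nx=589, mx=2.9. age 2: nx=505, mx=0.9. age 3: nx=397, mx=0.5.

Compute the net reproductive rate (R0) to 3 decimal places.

lx = nx/n0 = nx/800: 1, 0.73625, 0.63125, 0.49625
lx·mx by age: 0, 2.135125, 0.568125, 0.248125
R0 = Σ lx·mx = 2.951375 → 2.951

2.951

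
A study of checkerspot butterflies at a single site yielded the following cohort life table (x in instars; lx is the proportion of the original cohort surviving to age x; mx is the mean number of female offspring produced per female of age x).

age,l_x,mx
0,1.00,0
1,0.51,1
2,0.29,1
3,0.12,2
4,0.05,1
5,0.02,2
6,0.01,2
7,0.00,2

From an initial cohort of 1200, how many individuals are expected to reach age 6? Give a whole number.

Expected survivors = N0 · l_6 = 1200 × 0.01 = 12 → 12

12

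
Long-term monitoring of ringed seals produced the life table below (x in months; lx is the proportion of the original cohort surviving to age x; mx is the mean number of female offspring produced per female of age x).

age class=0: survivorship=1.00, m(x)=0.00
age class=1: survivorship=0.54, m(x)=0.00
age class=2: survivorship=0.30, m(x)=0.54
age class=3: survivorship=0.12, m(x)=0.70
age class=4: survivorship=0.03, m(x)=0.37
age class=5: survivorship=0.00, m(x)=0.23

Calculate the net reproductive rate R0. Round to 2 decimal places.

lx·mx by age: 0, 0, 0.162, 0.084, 0.0111, 0
R0 = Σ lx·mx = 0.2571 → 0.26

0.26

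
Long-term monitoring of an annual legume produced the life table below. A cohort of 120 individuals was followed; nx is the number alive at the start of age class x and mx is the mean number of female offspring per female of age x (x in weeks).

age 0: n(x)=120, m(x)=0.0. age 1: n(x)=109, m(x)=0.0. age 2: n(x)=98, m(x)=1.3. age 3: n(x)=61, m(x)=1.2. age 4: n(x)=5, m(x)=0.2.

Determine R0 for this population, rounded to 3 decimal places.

lx = nx/n0 = nx/120: 1, 0.90833…, 0.81667…, 0.50833…, 0.04167…
lx·mx by age: 0, 0, 1.061667…, 0.61…, 0.008333…
R0 = Σ lx·mx = 1.68… → 1.680

1.680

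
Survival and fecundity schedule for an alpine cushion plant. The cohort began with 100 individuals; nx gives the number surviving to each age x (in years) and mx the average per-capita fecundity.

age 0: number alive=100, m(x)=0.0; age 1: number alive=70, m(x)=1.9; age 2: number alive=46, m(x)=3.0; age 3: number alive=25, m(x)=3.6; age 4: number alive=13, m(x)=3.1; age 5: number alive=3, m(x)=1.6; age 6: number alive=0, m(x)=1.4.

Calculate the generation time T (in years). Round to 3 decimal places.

2.128

lx = nx/n0 = nx/100: 1, 0.7, 0.46, 0.25, 0.13, 0.03, 0
lx·mx: 0, 1.33, 1.38, 0.9, 0.403, 0.048, 0 → R0 = 4.061
x·lx·mx: 0, 1.33, 2.76, 2.7, 1.612, 0.24, 0 → Σ = 8.642
T = 8.642 / 4.061 = 2.128047… → 2.128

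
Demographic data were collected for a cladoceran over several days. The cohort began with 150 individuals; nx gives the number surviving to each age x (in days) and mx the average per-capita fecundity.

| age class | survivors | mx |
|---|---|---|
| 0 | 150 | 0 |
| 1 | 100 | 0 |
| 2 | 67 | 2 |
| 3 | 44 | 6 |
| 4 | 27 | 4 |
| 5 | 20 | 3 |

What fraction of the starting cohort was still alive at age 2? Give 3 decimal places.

l_2 = n_2/n_0 = 67/150 = 0.446667… → 0.447

0.447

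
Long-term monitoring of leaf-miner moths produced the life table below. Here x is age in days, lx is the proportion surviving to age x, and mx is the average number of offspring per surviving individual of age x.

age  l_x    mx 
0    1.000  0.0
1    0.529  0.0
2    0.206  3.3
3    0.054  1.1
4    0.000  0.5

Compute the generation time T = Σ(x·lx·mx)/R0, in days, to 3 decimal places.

2.080

lx·mx: 0, 0, 0.6798, 0.0594, 0 → R0 = 0.7392
x·lx·mx: 0, 0, 1.3596, 0.1782, 0 → Σ = 1.5378
T = 1.5378 / 0.7392 = 2.080357… → 2.080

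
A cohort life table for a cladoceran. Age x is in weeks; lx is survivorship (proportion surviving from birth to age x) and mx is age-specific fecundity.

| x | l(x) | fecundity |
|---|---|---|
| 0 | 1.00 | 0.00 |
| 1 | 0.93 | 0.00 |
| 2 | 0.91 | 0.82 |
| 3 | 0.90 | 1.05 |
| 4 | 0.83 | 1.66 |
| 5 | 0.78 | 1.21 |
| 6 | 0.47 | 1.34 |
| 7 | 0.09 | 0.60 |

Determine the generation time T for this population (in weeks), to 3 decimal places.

lx·mx: 0, 0, 0.7462, 0.945, 1.3778, 0.9438, 0.6298, 0.054 → R0 = 4.6966
x·lx·mx: 0, 0, 1.4924, 2.835, 5.5112, 4.719, 3.7788, 0.378 → Σ = 18.7144
T = 18.7144 / 4.6966 = 3.98467… → 3.985

3.985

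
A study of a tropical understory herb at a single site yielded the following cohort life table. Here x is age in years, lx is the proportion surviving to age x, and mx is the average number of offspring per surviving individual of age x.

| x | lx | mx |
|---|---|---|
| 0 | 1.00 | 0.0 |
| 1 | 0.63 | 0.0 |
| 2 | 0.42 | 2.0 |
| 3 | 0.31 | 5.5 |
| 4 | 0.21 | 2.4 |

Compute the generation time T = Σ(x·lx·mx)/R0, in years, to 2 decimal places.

lx·mx: 0, 0, 0.84, 1.705, 0.504 → R0 = 3.049
x·lx·mx: 0, 0, 1.68, 5.115, 2.016 → Σ = 8.811
T = 8.811 / 3.049 = 2.8898… → 2.89

2.89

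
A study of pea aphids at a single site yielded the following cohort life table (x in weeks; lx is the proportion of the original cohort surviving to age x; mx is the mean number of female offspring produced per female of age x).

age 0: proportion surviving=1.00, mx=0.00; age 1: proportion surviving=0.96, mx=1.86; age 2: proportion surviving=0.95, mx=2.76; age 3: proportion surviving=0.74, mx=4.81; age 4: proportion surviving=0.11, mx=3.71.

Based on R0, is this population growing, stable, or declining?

growing

R0 = Σ lx·mx = 0 + 1.7856 + 2.622 + 3.5594 + 0.4081 = 8.3751
R0 > 1, so the population is growing.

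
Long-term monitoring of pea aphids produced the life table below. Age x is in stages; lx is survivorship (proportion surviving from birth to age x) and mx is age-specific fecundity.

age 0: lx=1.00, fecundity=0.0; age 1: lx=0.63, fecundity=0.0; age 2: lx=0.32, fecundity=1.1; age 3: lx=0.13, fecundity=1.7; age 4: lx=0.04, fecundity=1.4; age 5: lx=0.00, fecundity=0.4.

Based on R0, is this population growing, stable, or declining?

declining

R0 = Σ lx·mx = 0 + 0 + 0.352 + 0.221 + 0.056 + 0 = 0.629
R0 < 1, so the population is declining.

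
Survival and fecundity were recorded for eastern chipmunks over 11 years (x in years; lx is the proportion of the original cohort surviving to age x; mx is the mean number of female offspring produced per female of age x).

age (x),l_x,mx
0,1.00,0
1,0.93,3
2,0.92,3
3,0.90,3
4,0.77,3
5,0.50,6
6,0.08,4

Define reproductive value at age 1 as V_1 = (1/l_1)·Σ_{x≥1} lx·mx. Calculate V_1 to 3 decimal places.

14.925

lx·mx for x ≥ 1: 2.79, 2.76, 2.7, 2.31, 3, 0.32 → sum = 13.88
V_1 = 13.88 / l_1 = 13.88 / 0.93 = 14.924731… → 14.925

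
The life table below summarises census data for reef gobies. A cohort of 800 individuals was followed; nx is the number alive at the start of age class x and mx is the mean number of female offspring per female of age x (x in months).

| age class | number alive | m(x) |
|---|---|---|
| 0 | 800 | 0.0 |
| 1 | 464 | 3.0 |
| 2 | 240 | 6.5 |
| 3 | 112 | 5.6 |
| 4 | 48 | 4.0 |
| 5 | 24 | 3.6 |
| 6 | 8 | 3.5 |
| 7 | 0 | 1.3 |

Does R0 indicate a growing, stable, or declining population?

lx = nx/n0 = nx/800: 1, 0.58, 0.3, 0.14, 0.06, 0.03, 0.01, 0
R0 = Σ lx·mx = 0 + 1.74 + 1.95 + 0.784 + 0.24 + 0.108 + 0.035 + 0 = 4.857
R0 > 1, so the population is growing.

growing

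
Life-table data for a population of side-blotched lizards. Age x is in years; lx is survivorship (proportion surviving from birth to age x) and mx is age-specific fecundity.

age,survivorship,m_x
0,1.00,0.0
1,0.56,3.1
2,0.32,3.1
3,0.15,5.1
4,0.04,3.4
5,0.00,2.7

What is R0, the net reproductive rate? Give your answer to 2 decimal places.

3.63

lx·mx by age: 0, 1.736, 0.992, 0.765, 0.136, 0
R0 = Σ lx·mx = 3.629 → 3.63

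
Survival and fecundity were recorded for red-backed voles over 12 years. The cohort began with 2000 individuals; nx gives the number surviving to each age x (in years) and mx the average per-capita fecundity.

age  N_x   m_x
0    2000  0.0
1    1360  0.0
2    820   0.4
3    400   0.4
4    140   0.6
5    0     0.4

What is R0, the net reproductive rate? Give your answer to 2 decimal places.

lx = nx/n0 = nx/2000: 1, 0.68, 0.41, 0.2, 0.07, 0
lx·mx by age: 0, 0, 0.164, 0.08, 0.042, 0
R0 = Σ lx·mx = 0.286 → 0.29

0.29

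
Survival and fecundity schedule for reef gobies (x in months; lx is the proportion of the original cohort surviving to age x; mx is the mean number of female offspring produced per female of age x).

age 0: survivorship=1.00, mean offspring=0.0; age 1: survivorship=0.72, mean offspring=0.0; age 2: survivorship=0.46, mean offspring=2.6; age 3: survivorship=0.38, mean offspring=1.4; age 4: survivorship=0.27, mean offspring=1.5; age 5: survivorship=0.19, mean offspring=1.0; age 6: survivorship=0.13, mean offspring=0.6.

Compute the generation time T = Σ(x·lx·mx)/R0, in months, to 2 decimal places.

lx·mx: 0, 0, 1.196, 0.532, 0.405, 0.19, 0.078 → R0 = 2.401
x·lx·mx: 0, 0, 2.392, 1.596, 1.62, 0.95, 0.468 → Σ = 7.026
T = 7.026 / 2.401 = 2.926281… → 2.93

2.93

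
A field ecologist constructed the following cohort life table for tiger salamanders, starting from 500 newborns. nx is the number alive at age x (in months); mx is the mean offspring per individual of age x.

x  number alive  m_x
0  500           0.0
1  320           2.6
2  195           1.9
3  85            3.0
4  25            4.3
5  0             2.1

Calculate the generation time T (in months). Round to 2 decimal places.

lx = nx/n0 = nx/500: 1, 0.64, 0.39, 0.17, 0.05, 0
lx·mx: 0, 1.664, 0.741, 0.51, 0.215, 0 → R0 = 3.13
x·lx·mx: 0, 1.664, 1.482, 1.53, 0.86, 0 → Σ = 5.536
T = 5.536 / 3.13 = 1.76869… → 1.77

1.77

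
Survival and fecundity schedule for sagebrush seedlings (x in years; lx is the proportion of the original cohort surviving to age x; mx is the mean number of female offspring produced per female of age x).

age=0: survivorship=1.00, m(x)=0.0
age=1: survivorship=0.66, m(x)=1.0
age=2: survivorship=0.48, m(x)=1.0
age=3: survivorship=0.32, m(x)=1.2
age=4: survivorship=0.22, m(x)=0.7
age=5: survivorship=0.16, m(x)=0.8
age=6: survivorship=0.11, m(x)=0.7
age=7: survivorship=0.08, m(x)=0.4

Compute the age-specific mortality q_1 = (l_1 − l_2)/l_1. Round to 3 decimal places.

q_1 = (l_1 − l_2) / l_1 = (0.66 − 0.48) / 0.66
     = 0.18 / 0.66 = 0.272727… → 0.273

0.273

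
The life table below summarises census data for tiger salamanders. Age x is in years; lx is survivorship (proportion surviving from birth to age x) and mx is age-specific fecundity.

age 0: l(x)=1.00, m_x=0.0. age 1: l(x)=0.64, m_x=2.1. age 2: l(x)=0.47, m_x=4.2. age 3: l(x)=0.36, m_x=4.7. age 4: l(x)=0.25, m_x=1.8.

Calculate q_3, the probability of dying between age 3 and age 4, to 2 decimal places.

q_3 = (l_3 − l_4) / l_3 = (0.36 − 0.25) / 0.36
     = 0.11 / 0.36 = 0.305556… → 0.31

0.31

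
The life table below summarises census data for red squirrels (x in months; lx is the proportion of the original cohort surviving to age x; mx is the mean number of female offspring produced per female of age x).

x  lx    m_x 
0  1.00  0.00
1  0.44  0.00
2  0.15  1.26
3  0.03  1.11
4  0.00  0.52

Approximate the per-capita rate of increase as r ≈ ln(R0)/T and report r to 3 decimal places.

-0.699

R0 = Σ lx·mx = 0 + 0 + 0.189 + 0.0333 + 0 = 0.2223
Σ x·lx·mx = 0.4779; T = 0.4779/0.2223 = 2.1498…
r ≈ ln(R0)/T = ln(0.2223)/2.1498… = -0.69947… → -0.699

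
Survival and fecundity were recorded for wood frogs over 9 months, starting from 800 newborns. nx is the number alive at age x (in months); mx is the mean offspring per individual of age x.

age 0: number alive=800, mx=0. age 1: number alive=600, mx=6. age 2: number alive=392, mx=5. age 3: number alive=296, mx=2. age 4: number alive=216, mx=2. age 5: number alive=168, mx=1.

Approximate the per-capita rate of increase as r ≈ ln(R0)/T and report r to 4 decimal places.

lx = nx/n0 = nx/800: 1, 0.75, 0.49, 0.37, 0.27, 0.21
R0 = Σ lx·mx = 0 + 4.5 + 2.45 + 0.74 + 0.54 + 0.21 = 8.44
Σ x·lx·mx = 14.83; T = 14.83/8.44 = 1.75711…
r ≈ ln(R0)/T = ln(8.44)/1.75711… = 1.213916… → 1.2139

1.2139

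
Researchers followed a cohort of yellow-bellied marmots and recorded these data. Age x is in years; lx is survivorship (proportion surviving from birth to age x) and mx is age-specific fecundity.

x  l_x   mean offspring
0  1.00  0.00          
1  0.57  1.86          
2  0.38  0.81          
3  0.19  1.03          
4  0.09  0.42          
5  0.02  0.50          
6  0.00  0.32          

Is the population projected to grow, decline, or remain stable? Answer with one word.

R0 = Σ lx·mx = 0 + 1.0602 + 0.3078 + 0.1957 + 0.0378 + 0.01 + 0 = 1.6115
R0 > 1, so the population is growing.

growing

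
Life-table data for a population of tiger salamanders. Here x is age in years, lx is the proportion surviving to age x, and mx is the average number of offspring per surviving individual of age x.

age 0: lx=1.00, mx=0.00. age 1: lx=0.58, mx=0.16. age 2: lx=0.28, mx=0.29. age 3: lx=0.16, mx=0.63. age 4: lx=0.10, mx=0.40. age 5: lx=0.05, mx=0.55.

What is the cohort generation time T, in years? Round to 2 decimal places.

lx·mx: 0, 0.0928, 0.0812, 0.1008, 0.04, 0.0275 → R0 = 0.3423
x·lx·mx: 0, 0.0928, 0.1624, 0.3024, 0.16, 0.1375 → Σ = 0.8551
T = 0.8551 / 0.3423 = 2.498101… → 2.50

2.50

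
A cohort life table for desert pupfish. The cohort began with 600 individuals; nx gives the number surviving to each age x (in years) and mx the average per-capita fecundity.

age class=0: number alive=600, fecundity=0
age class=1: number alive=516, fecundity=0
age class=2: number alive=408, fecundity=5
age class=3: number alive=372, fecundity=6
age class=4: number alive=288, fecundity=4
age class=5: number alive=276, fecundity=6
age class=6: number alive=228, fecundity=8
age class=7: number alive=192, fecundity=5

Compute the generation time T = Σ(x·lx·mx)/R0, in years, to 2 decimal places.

4.19

lx = nx/n0 = nx/600: 1, 0.86, 0.68, 0.62, 0.48, 0.46, 0.38, 0.32
lx·mx: 0, 0, 3.4, 3.72, 1.92, 2.76, 3.04, 1.6 → R0 = 16.44
x·lx·mx: 0, 0, 6.8, 11.16, 7.68, 13.8, 18.24, 11.2 → Σ = 68.88
T = 68.88 / 16.44 = 4.189781… → 4.19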